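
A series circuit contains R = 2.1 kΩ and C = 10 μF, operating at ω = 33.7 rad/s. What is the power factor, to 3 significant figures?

0.578

X_C = 1/(ωC) = 2970 Ω
Z = 2100 − j2970 Ω
|Z| = √(2100² + 2970²) = 3640 Ω
∠Z = arctan(-2970/2100) = -54.7°
cos φ = cos(-54.7°) = 0.578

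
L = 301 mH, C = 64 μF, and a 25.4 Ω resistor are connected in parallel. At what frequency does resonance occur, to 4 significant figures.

ω₀ = 1/√(LC) = 1/√(0.301 × 6.4e-05) = 227.8 rad/s
f₀ = ω₀/(2π) = 36.26 Hz

36.26 Hz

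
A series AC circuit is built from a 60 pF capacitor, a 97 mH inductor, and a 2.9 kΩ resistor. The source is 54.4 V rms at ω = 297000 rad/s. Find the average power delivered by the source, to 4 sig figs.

11.38 mW

X_L = ωL = 28810 Ω
X_C = 1/(ωC) = 56120 Ω
Net reactance X = X_L − X_C = -27310 Ω
Z = 2900 − j27310 Ω
|Z| = √(2900² + 27310²) = 27460 Ω
∠Z = arctan(-27310/2900) = -83.94°
I = V/|Z| = 1.981 mA
P = VI cos φ = 54.4 × 0.001981 × cos(-83.94°) = 11.38 mW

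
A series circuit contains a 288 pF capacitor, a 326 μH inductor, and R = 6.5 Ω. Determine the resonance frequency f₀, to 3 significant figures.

ω₀ = 1/√(LC) = 1/√(0.000326 × 2.88e-10) = 3.264e+06 rad/s
f₀ = ω₀/(2π) = 519 kHz

519 kHz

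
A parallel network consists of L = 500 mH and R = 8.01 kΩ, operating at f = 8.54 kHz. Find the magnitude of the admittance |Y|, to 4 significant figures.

130.3 μS

ω = 2πf = 53660 rad/s
X_L = ωL = 26830 Ω
Parallel: admittances add. Y = 1/R + 1/(jωL)
Y = (0.0001248 − j3.727e-05) S
|Y| = 0.0001303 S → |Z| = 1/|Y| = 7675 Ω, ∠Z = −∠Y = 16.62°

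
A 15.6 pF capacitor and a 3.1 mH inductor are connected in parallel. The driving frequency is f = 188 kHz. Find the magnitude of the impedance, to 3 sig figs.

3930 Ω

ω = 2πf = 1.181e+06 rad/s
X_L = ωL = 3660 Ω
X_C = 1/(ωC) = 54300 Ω
Parallel: admittances add. Y = 1/(jωL) + jωC
Y = (0 − j0.000255) S
|Y| = 0.000255 S → |Z| = 1/|Y| = 3930 Ω, ∠Z = −∠Y = 90.0°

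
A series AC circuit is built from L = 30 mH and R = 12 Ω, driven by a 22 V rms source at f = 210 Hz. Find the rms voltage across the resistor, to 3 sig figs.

ω = 2πf = 1319 rad/s
X_L = ωL = 39.6 Ω
Z = 12.0 + j39.6 Ω
|Z| = √(12.0² + 39.6²) = 41.4 Ω
I = V/|Z| = 532 mA
V_R = I·|Z_R| = 0.532 × 12.0 = 6.38 V

6.38 V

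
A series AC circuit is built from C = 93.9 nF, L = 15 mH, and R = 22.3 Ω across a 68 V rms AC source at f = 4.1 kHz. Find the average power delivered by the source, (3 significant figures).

84.1 W

ω = 2πf = 25760 rad/s
X_L = ωL = 386 Ω
X_C = 1/(ωC) = 413 Ω
Net reactance X = X_L − X_C = -27.0 Ω
Z = 22.3 − j27.0 Ω
|Z| = √(22.3² + 27.0²) = 35.0 Ω
∠Z = arctan(-27.0/22.3) = -50.4°
I = V/|Z| = 1.94 A
P = VI cos φ = 68 × 1.94 × cos(-50.4°) = 84.1 W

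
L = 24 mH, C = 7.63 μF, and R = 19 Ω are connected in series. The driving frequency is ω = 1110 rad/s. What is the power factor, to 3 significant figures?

X_L = ωL = 26.6 Ω
X_C = 1/(ωC) = 118 Ω
Net reactance X = X_L − X_C = -91.4 Ω
Z = 19.0 − j91.4 Ω
|Z| = √(19.0² + 91.4²) = 93.4 Ω
∠Z = arctan(-91.4/19.0) = -78.3°
cos φ = cos(-78.3°) = 0.203

0.203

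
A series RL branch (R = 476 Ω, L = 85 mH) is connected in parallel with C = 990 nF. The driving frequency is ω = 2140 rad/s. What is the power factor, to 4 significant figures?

0.7910

X_L = ωL = 181.9 Ω
X_C = 1/(ωC) = 472.0 Ω
Branch 1 (R+jX_L): Z₁ = 476.0 + j181.9 Ω, |Z₁| = 509.6 Ω
Branch 2 (−jX_C): Z₂ = −j472.0 Ω
Parallel: Z = Z₁Z₂/(Z₁+Z₂), |Z| = 431.5 Ω, ∠Z = -37.72°
cos φ = cos(-37.72°) = 0.7910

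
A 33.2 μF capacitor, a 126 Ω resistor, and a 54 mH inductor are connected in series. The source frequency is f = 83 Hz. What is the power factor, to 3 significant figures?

ω = 2πf = 521.5 rad/s
X_L = ωL = 28.2 Ω
X_C = 1/(ωC) = 57.8 Ω
Net reactance X = X_L − X_C = -29.6 Ω
Z = 126 − j29.6 Ω
|Z| = √(126² + 29.6²) = 129 Ω
∠Z = arctan(-29.6/126) = -13.2°
cos φ = cos(-13.2°) = 0.974

0.974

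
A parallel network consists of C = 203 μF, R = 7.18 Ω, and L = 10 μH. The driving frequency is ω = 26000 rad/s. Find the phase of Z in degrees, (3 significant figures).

-84.4°

X_L = ωL = 0.260 Ω
X_C = 1/(ωC) = 0.189 Ω
Parallel: admittances add. Y = 1/R + 1/(jωL) + jωC
Y = (0.139 + j1.43) S
|Y| = 1.44 S → |Z| = 1/|Y| = 0.695 Ω, ∠Z = −∠Y = -84.4°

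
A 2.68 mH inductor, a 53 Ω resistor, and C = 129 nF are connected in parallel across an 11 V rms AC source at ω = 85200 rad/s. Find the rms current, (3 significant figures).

X_L = ωL = 228 Ω
X_C = 1/(ωC) = 91.0 Ω
Parallel: admittances add. Y = 1/R + 1/(jωL) + jωC
Y = (0.0189 + j0.00661) S
|Y| = 0.0200 S → |Z| = 1/|Y| = 50.0 Ω, ∠Z = −∠Y = -19.3°
I = V/|Z| = 11/50.0 = 220 mA

220 mA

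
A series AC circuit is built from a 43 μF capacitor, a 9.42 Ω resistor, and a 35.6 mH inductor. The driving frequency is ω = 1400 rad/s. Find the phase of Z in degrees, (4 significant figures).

74.17°

X_L = ωL = 49.84 Ω
X_C = 1/(ωC) = 16.61 Ω
Net reactance X = X_L − X_C = 33.23 Ω
Z = 9.420 + j33.23 Ω
|Z| = √(9.420² + 33.23²) = 34.54 Ω
∠Z = arctan(33.23/9.420) = 74.17°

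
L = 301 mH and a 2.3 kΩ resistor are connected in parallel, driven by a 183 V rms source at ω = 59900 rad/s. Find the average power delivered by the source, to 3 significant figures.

14.6 W

X_L = ωL = 18000 Ω
Parallel: admittances add. Y = 1/R + 1/(jωL)
Y = (0.000435 − j5.55e-05) S
|Y| = 0.000438 S → |Z| = 1/|Y| = 2280 Ω, ∠Z = −∠Y = 7.27°
I = V/|Z| = 80.2 mA
P = VI cos φ = 183 × 0.0802 × cos(7.27°) = 14.6 W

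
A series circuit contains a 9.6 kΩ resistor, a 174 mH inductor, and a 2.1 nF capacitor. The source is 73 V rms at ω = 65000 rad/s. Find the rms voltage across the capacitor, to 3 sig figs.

51.5 V

X_L = ωL = 11300 Ω
X_C = 1/(ωC) = 7330 Ω
Net reactance X = X_L − X_C = 3980 Ω
Z = 9600 + j3980 Ω
|Z| = √(9600² + 3980²) = 10400 Ω
I = V/|Z| = 7.02 mA
V_C = I·|Z_C| = 0.00702 × 7330 = 51.5 V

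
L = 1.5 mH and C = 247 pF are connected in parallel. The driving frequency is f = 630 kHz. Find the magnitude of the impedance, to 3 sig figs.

1240 Ω

ω = 2πf = 3.958e+06 rad/s
X_L = ωL = 5940 Ω
X_C = 1/(ωC) = 1020 Ω
Parallel: admittances add. Y = 1/(jωL) + jωC
Y = (0 + j0.000809) S
|Y| = 0.000809 S → |Z| = 1/|Y| = 1240 Ω, ∠Z = −∠Y = -90.0°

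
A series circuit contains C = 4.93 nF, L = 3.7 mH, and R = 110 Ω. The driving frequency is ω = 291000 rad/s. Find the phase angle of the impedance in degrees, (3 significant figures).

X_L = ωL = 1080 Ω
X_C = 1/(ωC) = 697 Ω
Net reactance X = X_L − X_C = 380 Ω
Z = 110 + j380 Ω
|Z| = √(110² + 380²) = 395 Ω
∠Z = arctan(380/110) = 73.8°

73.8°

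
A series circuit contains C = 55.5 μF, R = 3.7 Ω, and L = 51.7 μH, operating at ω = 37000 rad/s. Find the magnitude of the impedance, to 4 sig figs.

X_L = ωL = 1.913 Ω
X_C = 1/(ωC) = 0.4870 Ω
Net reactance X = X_L − X_C = 1.426 Ω
Z = 3.700 + j1.426 Ω
|Z| = √(3.700² + 1.426²) = 3.965 Ω

3.965 Ω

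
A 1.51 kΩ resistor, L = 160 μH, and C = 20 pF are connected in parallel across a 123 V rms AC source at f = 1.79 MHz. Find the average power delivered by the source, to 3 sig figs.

10.0 W

ω = 2πf = 1.125e+07 rad/s
X_L = ωL = 1800 Ω
X_C = 1/(ωC) = 4450 Ω
Parallel: admittances add. Y = 1/R + 1/(jωL) + jωC
Y = (0.000662 − j0.000331) S
|Y| = 0.000740 S → |Z| = 1/|Y| = 1350 Ω, ∠Z = −∠Y = 26.5°
I = V/|Z| = 91.1 mA
P = VI cos φ = 123 × 0.0911 × cos(26.5°) = 10.0 W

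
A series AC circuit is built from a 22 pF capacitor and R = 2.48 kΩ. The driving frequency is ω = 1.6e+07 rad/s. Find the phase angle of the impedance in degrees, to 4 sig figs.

X_C = 1/(ωC) = 2841 Ω
Z = 2480 − j2841 Ω
|Z| = √(2480² + 2841²) = 3771 Ω
∠Z = arctan(-2841/2480) = -48.88°

-48.88°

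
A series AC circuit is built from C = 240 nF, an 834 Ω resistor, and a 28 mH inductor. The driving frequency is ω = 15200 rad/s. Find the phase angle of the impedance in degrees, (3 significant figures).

X_L = ωL = 426 Ω
X_C = 1/(ωC) = 274 Ω
Net reactance X = X_L − X_C = 151 Ω
Z = 834 + j151 Ω
|Z| = √(834² + 151²) = 848 Ω
∠Z = arctan(151/834) = 10.3°

10.3°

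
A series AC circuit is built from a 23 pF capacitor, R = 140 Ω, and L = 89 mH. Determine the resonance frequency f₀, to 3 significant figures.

111 kHz

ω₀ = 1/√(LC) = 1/√(0.089 × 2.3e-11) = 698900 rad/s
f₀ = ω₀/(2π) = 111 kHz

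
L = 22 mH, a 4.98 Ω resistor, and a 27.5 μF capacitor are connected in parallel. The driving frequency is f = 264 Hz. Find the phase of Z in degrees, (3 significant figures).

ω = 2πf = 1659 rad/s
X_L = ωL = 36.5 Ω
X_C = 1/(ωC) = 21.9 Ω
Parallel: admittances add. Y = 1/R + 1/(jωL) + jωC
Y = (0.201 + j0.0182) S
|Y| = 0.202 S → |Z| = 1/|Y| = 4.96 Ω, ∠Z = −∠Y = -5.18°

-5.18°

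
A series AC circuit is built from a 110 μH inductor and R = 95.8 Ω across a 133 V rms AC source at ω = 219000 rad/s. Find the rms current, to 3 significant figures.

1.35 A

X_L = ωL = 24.1 Ω
Z = 95.8 + j24.1 Ω
|Z| = √(95.8² + 24.1²) = 98.8 Ω
I = V/|Z| = 133/98.8 = 1.35 A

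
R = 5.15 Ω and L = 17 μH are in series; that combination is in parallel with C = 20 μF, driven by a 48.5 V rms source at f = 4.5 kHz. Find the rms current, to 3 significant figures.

28.1 A

ω = 2πf = 28270 rad/s
X_L = ωL = 0.481 Ω
X_C = 1/(ωC) = 1.77 Ω
Branch 1 (R+jX_L): Z₁ = 5.15 + j0.481 Ω, |Z₁| = 5.17 Ω
Branch 2 (−jX_C): Z₂ = −j1.77 Ω
Parallel: Z = Z₁Z₂/(Z₁+Z₂), |Z| = 1.72 Ω, ∠Z = -70.6°
I = V/|Z| = 48.5/1.72 = 28.1 A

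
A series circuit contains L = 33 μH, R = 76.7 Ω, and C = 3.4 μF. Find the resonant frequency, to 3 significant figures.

15.0 kHz

ω₀ = 1/√(LC) = 1/√(3.3e-05 × 3.4e-06) = 94410 rad/s
f₀ = ω₀/(2π) = 15.0 kHz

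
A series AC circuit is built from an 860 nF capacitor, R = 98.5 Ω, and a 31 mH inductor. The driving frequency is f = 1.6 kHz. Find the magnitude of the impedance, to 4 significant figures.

ω = 2πf = 10050 rad/s
X_L = ωL = 311.6 Ω
X_C = 1/(ωC) = 115.7 Ω
Net reactance X = X_L − X_C = 196.0 Ω
Z = 98.50 + j196.0 Ω
|Z| = √(98.50² + 196.0²) = 219.3 Ω

219.3 Ω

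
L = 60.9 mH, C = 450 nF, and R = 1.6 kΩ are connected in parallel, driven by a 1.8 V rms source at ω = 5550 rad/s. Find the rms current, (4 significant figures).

X_L = ωL = 338.0 Ω
X_C = 1/(ωC) = 400.4 Ω
Parallel: admittances add. Y = 1/R + 1/(jωL) + jωC
Y = (0.0006250 − j0.0004611) S
|Y| = 0.0007767 S → |Z| = 1/|Y| = 1288 Ω, ∠Z = −∠Y = 36.42°
I = V/|Z| = 1.8/1288 = 1.398 mA

1.398 mA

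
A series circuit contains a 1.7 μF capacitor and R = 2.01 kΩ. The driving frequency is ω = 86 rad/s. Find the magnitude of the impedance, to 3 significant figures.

X_C = 1/(ωC) = 6840 Ω
Z = 2010 − j6840 Ω
|Z| = √(2010² + 6840²) = 7130 Ω

7130 Ω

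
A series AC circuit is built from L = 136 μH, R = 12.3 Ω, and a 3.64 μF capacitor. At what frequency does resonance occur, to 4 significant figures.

ω₀ = 1/√(LC) = 1/√(0.000136 × 3.64e-06) = 44940 rad/s
f₀ = ω₀/(2π) = 7.153 kHz

7.153 kHz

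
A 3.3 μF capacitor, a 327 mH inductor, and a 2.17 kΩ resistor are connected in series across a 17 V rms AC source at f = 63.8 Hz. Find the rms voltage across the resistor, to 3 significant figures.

ω = 2πf = 400.9 rad/s
X_L = ωL = 131 Ω
X_C = 1/(ωC) = 756 Ω
Net reactance X = X_L − X_C = -625 Ω
Z = 2170 − j625 Ω
|Z| = √(2170² + 625²) = 2260 Ω
I = V/|Z| = 7.53 mA
V_R = I·|Z_R| = 0.00753 × 2170 = 16.3 V

16.3 V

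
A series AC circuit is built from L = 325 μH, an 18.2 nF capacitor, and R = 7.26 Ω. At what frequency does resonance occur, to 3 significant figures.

ω₀ = 1/√(LC) = 1/√(0.000325 × 1.82e-08) = 411200 rad/s
f₀ = ω₀/(2π) = 65.4 kHz

65.4 kHz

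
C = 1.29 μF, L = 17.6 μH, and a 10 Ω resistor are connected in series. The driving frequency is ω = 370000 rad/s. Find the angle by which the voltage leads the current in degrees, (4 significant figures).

X_L = ωL = 6.512 Ω
X_C = 1/(ωC) = 2.095 Ω
Net reactance X = X_L − X_C = 4.417 Ω
Z = 10.00 + j4.417 Ω
|Z| = √(10.00² + 4.417²) = 10.93 Ω
∠Z = arctan(4.417/10.00) = 23.83°

23.83°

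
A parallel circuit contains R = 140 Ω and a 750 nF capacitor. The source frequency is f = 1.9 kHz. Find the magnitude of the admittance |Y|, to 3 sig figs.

11.5 mS

ω = 2πf = 11940 rad/s
X_C = 1/(ωC) = 112 Ω
Parallel: admittances add. Y = 1/R + jωC
Y = (0.00714 + j0.00895) S
|Y| = 0.0115 S → |Z| = 1/|Y| = 87.3 Ω, ∠Z = −∠Y = -51.4°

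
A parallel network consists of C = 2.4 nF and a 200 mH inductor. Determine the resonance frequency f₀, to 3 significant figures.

ω₀ = 1/√(LC) = 1/√(0.2 × 2.4e-09) = 45640 rad/s
f₀ = ω₀/(2π) = 7.26 kHz

7.26 kHz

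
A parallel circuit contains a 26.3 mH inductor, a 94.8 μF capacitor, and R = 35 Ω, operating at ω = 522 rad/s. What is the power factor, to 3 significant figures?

0.774

X_L = ωL = 13.7 Ω
X_C = 1/(ωC) = 20.2 Ω
Parallel: admittances add. Y = 1/R + 1/(jωL) + jωC
Y = (0.0286 − j0.0234) S
|Y| = 0.0369 S → |Z| = 1/|Y| = 27.1 Ω, ∠Z = −∠Y = 39.3°
cos φ = cos(39.3°) = 0.774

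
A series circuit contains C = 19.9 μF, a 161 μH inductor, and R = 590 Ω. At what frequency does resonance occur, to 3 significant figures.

2.81 kHz

ω₀ = 1/√(LC) = 1/√(0.000161 × 1.99e-05) = 17670 rad/s
f₀ = ω₀/(2π) = 2.81 kHz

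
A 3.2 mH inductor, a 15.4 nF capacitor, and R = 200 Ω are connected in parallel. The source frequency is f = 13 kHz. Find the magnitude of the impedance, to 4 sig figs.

177.9 Ω

ω = 2πf = 81680 rad/s
X_L = ωL = 261.4 Ω
X_C = 1/(ωC) = 795.0 Ω
Parallel: admittances add. Y = 1/R + 1/(jωL) + jωC
Y = (0.005000 − j0.002568) S
|Y| = 0.005621 S → |Z| = 1/|Y| = 177.9 Ω, ∠Z = −∠Y = 27.18°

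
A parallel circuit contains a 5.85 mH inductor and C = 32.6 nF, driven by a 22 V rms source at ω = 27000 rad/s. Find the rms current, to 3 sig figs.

120 mA

X_L = ωL = 158 Ω
X_C = 1/(ωC) = 1140 Ω
Parallel: admittances add. Y = 1/(jωL) + jωC
Y = (0 − j0.00545) S
|Y| = 0.00545 S → |Z| = 1/|Y| = 183 Ω, ∠Z = −∠Y = 90.0°
I = V/|Z| = 22/183 = 120 mA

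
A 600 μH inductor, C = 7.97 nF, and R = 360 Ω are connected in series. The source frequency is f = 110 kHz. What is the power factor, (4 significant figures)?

0.8393

ω = 2πf = 691200 rad/s
X_L = ωL = 414.7 Ω
X_C = 1/(ωC) = 181.5 Ω
Net reactance X = X_L − X_C = 233.2 Ω
Z = 360.0 + j233.2 Ω
|Z| = √(360.0² + 233.2²) = 428.9 Ω
∠Z = arctan(233.2/360.0) = 32.93°
cos φ = cos(32.93°) = 0.8393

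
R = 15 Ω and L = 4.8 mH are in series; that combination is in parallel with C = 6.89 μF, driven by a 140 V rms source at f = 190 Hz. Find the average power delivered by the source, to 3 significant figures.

1.14 kW

ω = 2πf = 1194 rad/s
X_L = ωL = 5.73 Ω
X_C = 1/(ωC) = 122 Ω
Branch 1 (R+jX_L): Z₁ = 15.0 + j5.73 Ω, |Z₁| = 16.1 Ω
Branch 2 (−jX_C): Z₂ = −j122 Ω
Parallel: Z = Z₁Z₂/(Z₁+Z₂), |Z| = 16.7 Ω, ∠Z = 13.5°
I = V/|Z| = 8.38 A
P = VI cos φ = 140 × 8.38 × cos(13.5°) = 1.14 kW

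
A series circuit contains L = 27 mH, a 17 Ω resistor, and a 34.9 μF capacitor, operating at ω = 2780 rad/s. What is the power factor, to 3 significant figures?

X_L = ωL = 75.1 Ω
X_C = 1/(ωC) = 10.3 Ω
Net reactance X = X_L − X_C = 64.8 Ω
Z = 17.0 + j64.8 Ω
|Z| = √(17.0² + 64.8²) = 66.9 Ω
∠Z = arctan(64.8/17.0) = 75.3°
cos φ = cos(75.3°) = 0.254

0.254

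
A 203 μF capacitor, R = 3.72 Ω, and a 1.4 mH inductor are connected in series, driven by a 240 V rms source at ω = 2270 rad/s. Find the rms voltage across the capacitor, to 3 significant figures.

135 V

X_L = ωL = 3.18 Ω
X_C = 1/(ωC) = 2.17 Ω
Net reactance X = X_L − X_C = 1.01 Ω
Z = 3.72 + j1.01 Ω
|Z| = √(3.72² + 1.01²) = 3.85 Ω
I = V/|Z| = 62.3 A
V_C = I·|Z_C| = 62.3 × 2.17 = 135 V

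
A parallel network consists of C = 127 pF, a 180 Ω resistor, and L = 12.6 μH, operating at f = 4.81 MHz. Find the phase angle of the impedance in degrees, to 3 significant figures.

ω = 2πf = 3.022e+07 rad/s
X_L = ωL = 381 Ω
X_C = 1/(ωC) = 261 Ω
Parallel: admittances add. Y = 1/R + 1/(jωL) + jωC
Y = (0.00556 + j0.00121) S
|Y| = 0.00569 S → |Z| = 1/|Y| = 176 Ω, ∠Z = −∠Y = -12.3°

-12.3°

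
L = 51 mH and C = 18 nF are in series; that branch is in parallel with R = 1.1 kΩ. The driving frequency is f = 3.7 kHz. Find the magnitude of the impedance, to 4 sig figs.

812.1 Ω

ω = 2πf = 23250 rad/s
X_L = ωL = 1186 Ω
X_C = 1/(ωC) = 2390 Ω
Branch 1: Z₁ = R = 1100 Ω
Branch 2 (series LC): Z₂ = j(X_L − X_C) = −j1204 Ω
Parallel: Z = Z₁Z₂/(Z₁+Z₂), |Z| = 812.1 Ω, ∠Z = -42.41°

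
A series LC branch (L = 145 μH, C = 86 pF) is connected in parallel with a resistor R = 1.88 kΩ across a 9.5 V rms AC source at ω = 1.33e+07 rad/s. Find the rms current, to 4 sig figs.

X_L = ωL = 1928 Ω
X_C = 1/(ωC) = 874.3 Ω
Branch 1: Z₁ = R = 1880 Ω
Branch 2 (series LC): Z₂ = j(X_L − X_C) = j1054 Ω
Parallel: Z = Z₁Z₂/(Z₁+Z₂), |Z| = 919.5 Ω, ∠Z = 60.72°
I = V/|Z| = 9.5/919.5 = 10.33 mA

10.33 mA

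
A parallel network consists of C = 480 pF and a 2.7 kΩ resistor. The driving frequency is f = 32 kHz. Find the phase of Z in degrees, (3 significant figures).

-14.6°

ω = 2πf = 201100 rad/s
X_C = 1/(ωC) = 10400 Ω
Parallel: admittances add. Y = 1/R + jωC
Y = (0.000370 + j9.65e-05) S
|Y| = 0.000383 S → |Z| = 1/|Y| = 2610 Ω, ∠Z = −∠Y = -14.6°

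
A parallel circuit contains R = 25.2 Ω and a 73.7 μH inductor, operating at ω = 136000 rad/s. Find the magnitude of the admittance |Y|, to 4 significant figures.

107.4 mS

X_L = ωL = 10.02 Ω
Parallel: admittances add. Y = 1/R + 1/(jωL)
Y = (0.03968 − j0.09977) S
|Y| = 0.1074 S → |Z| = 1/|Y| = 9.314 Ω, ∠Z = −∠Y = 68.31°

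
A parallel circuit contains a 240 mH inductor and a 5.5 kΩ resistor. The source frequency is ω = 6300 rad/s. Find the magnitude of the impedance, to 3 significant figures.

1460 Ω

X_L = ωL = 1510 Ω
Parallel: admittances add. Y = 1/R + 1/(jωL)
Y = (0.000182 − j0.000661) S
|Y| = 0.000686 S → |Z| = 1/|Y| = 1460 Ω, ∠Z = −∠Y = 74.6°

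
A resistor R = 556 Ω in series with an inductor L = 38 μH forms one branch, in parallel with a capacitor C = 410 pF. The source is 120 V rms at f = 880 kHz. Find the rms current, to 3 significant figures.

276 mA

ω = 2πf = 5.529e+06 rad/s
X_L = ωL = 210 Ω
X_C = 1/(ωC) = 441 Ω
Branch 1 (R+jX_L): Z₁ = 556 + j210 Ω, |Z₁| = 594 Ω
Branch 2 (−jX_C): Z₂ = −j441 Ω
Parallel: Z = Z₁Z₂/(Z₁+Z₂), |Z| = 435 Ω, ∠Z = -46.7°
I = V/|Z| = 120/435 = 276 mA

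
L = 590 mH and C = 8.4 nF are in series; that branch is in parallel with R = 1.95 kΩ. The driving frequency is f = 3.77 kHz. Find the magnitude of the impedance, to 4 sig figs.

1905 Ω

ω = 2πf = 23690 rad/s
X_L = ωL = 13980 Ω
X_C = 1/(ωC) = 5026 Ω
Branch 1: Z₁ = R = 1950 Ω
Branch 2 (series LC): Z₂ = j(X_L − X_C) = j8950 Ω
Parallel: Z = Z₁Z₂/(Z₁+Z₂), |Z| = 1905 Ω, ∠Z = 12.29°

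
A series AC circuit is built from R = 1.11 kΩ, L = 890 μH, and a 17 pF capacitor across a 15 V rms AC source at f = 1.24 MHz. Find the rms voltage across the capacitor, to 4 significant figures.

ω = 2πf = 7.791e+06 rad/s
X_L = ωL = 6934 Ω
X_C = 1/(ωC) = 7550 Ω
Net reactance X = X_L − X_C = -615.9 Ω
Z = 1110 − j615.9 Ω
|Z| = √(1110² + 615.9²) = 1269 Ω
I = V/|Z| = 11.82 mA
V_C = I·|Z_C| = 0.01182 × 7550 = 89.21 V

89.21 V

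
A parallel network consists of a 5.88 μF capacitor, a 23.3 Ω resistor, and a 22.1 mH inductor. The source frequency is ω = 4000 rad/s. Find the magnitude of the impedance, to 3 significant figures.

22.4 Ω

X_L = ωL = 88.4 Ω
X_C = 1/(ωC) = 42.5 Ω
Parallel: admittances add. Y = 1/R + 1/(jωL) + jωC
Y = (0.0429 + j0.0122) S
|Y| = 0.0446 S → |Z| = 1/|Y| = 22.4 Ω, ∠Z = −∠Y = -15.9°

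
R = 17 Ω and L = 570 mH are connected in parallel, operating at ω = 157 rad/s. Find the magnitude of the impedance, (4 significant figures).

16.70 Ω

X_L = ωL = 89.49 Ω
Parallel: admittances add. Y = 1/R + 1/(jωL)
Y = (0.05882 − j0.01117) S
|Y| = 0.05988 S → |Z| = 1/|Y| = 16.70 Ω, ∠Z = −∠Y = 10.76°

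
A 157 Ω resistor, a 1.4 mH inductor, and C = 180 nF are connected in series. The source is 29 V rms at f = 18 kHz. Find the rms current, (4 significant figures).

ω = 2πf = 113100 rad/s
X_L = ωL = 158.3 Ω
X_C = 1/(ωC) = 49.12 Ω
Net reactance X = X_L − X_C = 109.2 Ω
Z = 157.0 + j109.2 Ω
|Z| = √(157.0² + 109.2²) = 191.3 Ω
I = V/|Z| = 29/191.3 = 151.6 mA

151.6 mA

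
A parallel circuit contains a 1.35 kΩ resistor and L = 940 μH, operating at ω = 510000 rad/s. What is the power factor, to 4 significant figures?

0.3346

X_L = ωL = 479.4 Ω
Parallel: admittances add. Y = 1/R + 1/(jωL)
Y = (0.0007407 − j0.002086) S
|Y| = 0.002214 S → |Z| = 1/|Y| = 451.8 Ω, ∠Z = −∠Y = 70.45°
cos φ = cos(70.45°) = 0.3346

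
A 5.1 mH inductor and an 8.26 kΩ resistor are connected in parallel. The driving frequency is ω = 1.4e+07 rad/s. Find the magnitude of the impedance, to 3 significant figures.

8210 Ω

X_L = ωL = 71400 Ω
Parallel: admittances add. Y = 1/R + 1/(jωL)
Y = (0.000121 − j1.4e-05) S
|Y| = 0.000122 S → |Z| = 1/|Y| = 8210 Ω, ∠Z = −∠Y = 6.60°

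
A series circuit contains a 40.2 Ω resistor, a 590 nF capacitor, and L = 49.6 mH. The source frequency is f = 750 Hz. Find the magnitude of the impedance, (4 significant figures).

ω = 2πf = 4712 rad/s
X_L = ωL = 233.7 Ω
X_C = 1/(ωC) = 359.7 Ω
Net reactance X = X_L − X_C = -125.9 Ω
Z = 40.20 − j125.9 Ω
|Z| = √(40.20² + 125.9²) = 132.2 Ω

132.2 Ω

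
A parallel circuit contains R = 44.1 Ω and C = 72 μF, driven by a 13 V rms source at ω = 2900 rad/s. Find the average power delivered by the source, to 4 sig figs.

3.832 W

X_C = 1/(ωC) = 4.789 Ω
Parallel: admittances add. Y = 1/R + jωC
Y = (0.02268 + j0.2088) S
|Y| = 0.2100 S → |Z| = 1/|Y| = 4.761 Ω, ∠Z = −∠Y = -83.80°
I = V/|Z| = 2.730 A
P = VI cos φ = 13 × 2.730 × cos(-83.80°) = 3.832 W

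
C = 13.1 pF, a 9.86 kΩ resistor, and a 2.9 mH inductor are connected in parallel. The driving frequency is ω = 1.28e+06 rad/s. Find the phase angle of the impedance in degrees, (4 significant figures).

X_L = ωL = 3712 Ω
X_C = 1/(ωC) = 59640 Ω
Parallel: admittances add. Y = 1/R + 1/(jωL) + jωC
Y = (0.0001014 − j0.0002526) S
|Y| = 0.0002722 S → |Z| = 1/|Y| = 3673 Ω, ∠Z = −∠Y = 68.13°

68.13°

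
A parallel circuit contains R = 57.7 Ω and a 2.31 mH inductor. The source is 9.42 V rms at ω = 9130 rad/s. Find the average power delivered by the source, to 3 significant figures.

1.54 W

X_L = ωL = 21.1 Ω
Parallel: admittances add. Y = 1/R + 1/(jωL)
Y = (0.0173 − j0.0474) S
|Y| = 0.0505 S → |Z| = 1/|Y| = 19.8 Ω, ∠Z = −∠Y = 69.9°
I = V/|Z| = 476 mA
P = VI cos φ = 9.42 × 0.476 × cos(69.9°) = 1.54 W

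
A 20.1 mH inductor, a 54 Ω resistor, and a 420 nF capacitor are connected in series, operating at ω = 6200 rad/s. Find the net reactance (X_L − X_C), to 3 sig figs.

-259 Ω

X_L = ωL = 125 Ω
X_C = 1/(ωC) = 384 Ω
X = 125 − 384 = -259 Ω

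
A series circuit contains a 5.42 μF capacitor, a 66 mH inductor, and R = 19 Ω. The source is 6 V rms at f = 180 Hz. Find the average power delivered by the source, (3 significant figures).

83.5 mW

ω = 2πf = 1131 rad/s
X_L = ωL = 74.6 Ω
X_C = 1/(ωC) = 163 Ω
Net reactance X = X_L − X_C = -88.5 Ω
Z = 19.0 − j88.5 Ω
|Z| = √(19.0² + 88.5²) = 90.5 Ω
∠Z = arctan(-88.5/19.0) = -77.9°
I = V/|Z| = 66.3 mA
P = VI cos φ = 6 × 0.0663 × cos(-77.9°) = 83.5 mW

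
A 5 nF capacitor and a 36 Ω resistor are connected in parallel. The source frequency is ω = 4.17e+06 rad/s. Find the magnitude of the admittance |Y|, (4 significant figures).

X_C = 1/(ωC) = 47.96 Ω
Parallel: admittances add. Y = 1/R + jωC
Y = (0.02778 + j0.02085) S
|Y| = 0.03473 S → |Z| = 1/|Y| = 28.79 Ω, ∠Z = −∠Y = -36.89°

34.73 mS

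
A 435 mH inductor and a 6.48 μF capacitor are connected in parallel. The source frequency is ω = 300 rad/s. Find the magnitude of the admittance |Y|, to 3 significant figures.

X_L = ωL = 130 Ω
X_C = 1/(ωC) = 514 Ω
Parallel: admittances add. Y = 1/(jωL) + jωC
Y = (0 − j0.00572) S
|Y| = 0.00572 S → |Z| = 1/|Y| = 175 Ω, ∠Z = −∠Y = 90.0°

5.72 mS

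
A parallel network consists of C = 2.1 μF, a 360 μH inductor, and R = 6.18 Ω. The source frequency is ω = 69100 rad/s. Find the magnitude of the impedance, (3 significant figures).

X_L = ωL = 24.9 Ω
X_C = 1/(ωC) = 6.89 Ω
Parallel: admittances add. Y = 1/R + 1/(jωL) + jωC
Y = (0.162 + j0.105) S
|Y| = 0.193 S → |Z| = 1/|Y| = 5.19 Ω, ∠Z = −∠Y = -33.0°

5.19 Ω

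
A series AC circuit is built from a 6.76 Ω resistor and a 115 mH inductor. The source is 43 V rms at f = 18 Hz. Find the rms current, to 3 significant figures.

ω = 2πf = 113.1 rad/s
X_L = ωL = 13.0 Ω
Z = 6.76 + j13.0 Ω
|Z| = √(6.76² + 13.0²) = 14.7 Ω
I = V/|Z| = 43/14.7 = 2.93 A

2.93 A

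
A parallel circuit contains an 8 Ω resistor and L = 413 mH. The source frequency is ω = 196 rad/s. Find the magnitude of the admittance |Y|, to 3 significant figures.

X_L = ωL = 80.9 Ω
Parallel: admittances add. Y = 1/R + 1/(jωL)
Y = (0.125 − j0.0124) S
|Y| = 0.126 S → |Z| = 1/|Y| = 7.96 Ω, ∠Z = −∠Y = 5.64°

126 mS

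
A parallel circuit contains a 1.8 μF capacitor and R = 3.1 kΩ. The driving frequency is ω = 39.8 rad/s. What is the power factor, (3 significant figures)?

0.976

X_C = 1/(ωC) = 14000 Ω
Parallel: admittances add. Y = 1/R + jωC
Y = (0.000323 + j7.16e-05) S
|Y| = 0.000330 S → |Z| = 1/|Y| = 3030 Ω, ∠Z = −∠Y = -12.5°
cos φ = cos(-12.5°) = 0.976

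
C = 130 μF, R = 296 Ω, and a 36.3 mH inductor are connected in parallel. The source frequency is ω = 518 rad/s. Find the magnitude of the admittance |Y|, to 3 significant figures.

X_L = ωL = 18.8 Ω
X_C = 1/(ωC) = 14.9 Ω
Parallel: admittances add. Y = 1/R + 1/(jωL) + jωC
Y = (0.00338 + j0.0142) S
|Y| = 0.0146 S → |Z| = 1/|Y| = 68.7 Ω, ∠Z = −∠Y = -76.6°

14.6 mS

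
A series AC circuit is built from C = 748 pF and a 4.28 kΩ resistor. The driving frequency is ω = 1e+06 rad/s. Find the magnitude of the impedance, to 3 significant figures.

4480 Ω

X_C = 1/(ωC) = 1340 Ω
Z = 4280 − j1340 Ω
|Z| = √(4280² + 1340²) = 4480 Ω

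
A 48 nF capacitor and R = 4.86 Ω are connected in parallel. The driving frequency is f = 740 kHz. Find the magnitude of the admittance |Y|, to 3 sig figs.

304 mS

ω = 2πf = 4.65e+06 rad/s
X_C = 1/(ωC) = 4.48 Ω
Parallel: admittances add. Y = 1/R + jωC
Y = (0.206 + j0.223) S
|Y| = 0.304 S → |Z| = 1/|Y| = 3.29 Ω, ∠Z = −∠Y = -47.3°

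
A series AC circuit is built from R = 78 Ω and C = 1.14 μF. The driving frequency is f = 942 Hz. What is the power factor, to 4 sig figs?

0.4657

ω = 2πf = 5919 rad/s
X_C = 1/(ωC) = 148.2 Ω
Z = 78.00 − j148.2 Ω
|Z| = √(78.00² + 148.2²) = 167.5 Ω
∠Z = arctan(-148.2/78.00) = -62.24°
cos φ = cos(-62.24°) = 0.4657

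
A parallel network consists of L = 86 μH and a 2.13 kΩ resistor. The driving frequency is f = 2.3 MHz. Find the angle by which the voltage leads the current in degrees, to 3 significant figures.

ω = 2πf = 1.445e+07 rad/s
X_L = ωL = 1240 Ω
Parallel: admittances add. Y = 1/R + 1/(jωL)
Y = (0.000469 − j0.000805) S
|Y| = 0.000932 S → |Z| = 1/|Y| = 1070 Ω, ∠Z = −∠Y = 59.7°

59.7°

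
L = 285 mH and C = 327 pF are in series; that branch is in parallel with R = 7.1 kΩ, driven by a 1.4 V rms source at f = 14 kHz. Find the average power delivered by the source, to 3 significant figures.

276 μW

ω = 2πf = 87960 rad/s
X_L = ωL = 25100 Ω
X_C = 1/(ωC) = 34800 Ω
Branch 1: Z₁ = R = 7100 Ω
Branch 2 (series LC): Z₂ = j(X_L − X_C) = −j9700 Ω
Parallel: Z = Z₁Z₂/(Z₁+Z₂), |Z| = 5730 Ω, ∠Z = -36.2°
I = V/|Z| = 244 μA
P = VI cos φ = 1.4 × 0.000244 × cos(-36.2°) = 276 μW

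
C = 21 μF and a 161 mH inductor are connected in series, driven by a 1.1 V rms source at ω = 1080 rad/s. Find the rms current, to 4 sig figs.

8.475 mA

X_L = ωL = 173.9 Ω
X_C = 1/(ωC) = 44.09 Ω
Net reactance X = X_L − X_C = 129.8 Ω
Z = j129.8 Ω
|Z| = √(0² + 129.8²) = 129.8 Ω
I = V/|Z| = 1.1/129.8 = 8.475 mA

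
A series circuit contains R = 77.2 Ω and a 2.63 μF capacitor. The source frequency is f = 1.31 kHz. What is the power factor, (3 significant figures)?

ω = 2πf = 8231 rad/s
X_C = 1/(ωC) = 46.2 Ω
Z = 77.2 − j46.2 Ω
|Z| = √(77.2² + 46.2²) = 90.0 Ω
∠Z = arctan(-46.2/77.2) = -30.9°
cos φ = cos(-30.9°) = 0.858

0.858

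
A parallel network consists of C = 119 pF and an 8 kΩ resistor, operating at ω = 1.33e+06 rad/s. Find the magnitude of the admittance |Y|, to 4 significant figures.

201.7 μS

X_C = 1/(ωC) = 6318 Ω
Parallel: admittances add. Y = 1/R + jωC
Y = (0.0001250 + j0.0001583) S
|Y| = 0.0002017 S → |Z| = 1/|Y| = 4958 Ω, ∠Z = −∠Y = -51.70°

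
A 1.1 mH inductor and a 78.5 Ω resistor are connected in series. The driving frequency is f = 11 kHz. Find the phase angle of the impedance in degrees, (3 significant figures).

44.1°

ω = 2πf = 69120 rad/s
X_L = ωL = 76.0 Ω
Z = 78.5 + j76.0 Ω
|Z| = √(78.5² + 76.0²) = 109 Ω
∠Z = arctan(76.0/78.5) = 44.1°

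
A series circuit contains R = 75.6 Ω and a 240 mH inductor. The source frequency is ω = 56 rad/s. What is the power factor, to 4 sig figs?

X_L = ωL = 13.44 Ω
Z = 75.60 + j13.44 Ω
|Z| = √(75.60² + 13.44²) = 76.79 Ω
∠Z = arctan(13.44/75.60) = 10.08°
cos φ = cos(10.08°) = 0.9846

0.9846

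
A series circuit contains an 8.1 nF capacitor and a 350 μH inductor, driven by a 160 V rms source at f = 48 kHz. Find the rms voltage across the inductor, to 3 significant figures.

ω = 2πf = 301600 rad/s
X_L = ωL = 106 Ω
X_C = 1/(ωC) = 409 Ω
Net reactance X = X_L − X_C = -304 Ω
Z = − j304 Ω
|Z| = √(0² + 304²) = 304 Ω
I = V/|Z| = 527 mA
V_L = I·|Z_L| = 0.527 × 106 = 55.6 V

55.6 V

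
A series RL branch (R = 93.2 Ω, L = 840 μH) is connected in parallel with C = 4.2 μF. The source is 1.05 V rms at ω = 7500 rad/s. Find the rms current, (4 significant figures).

34.21 mA

X_L = ωL = 6.300 Ω
X_C = 1/(ωC) = 31.75 Ω
Branch 1 (R+jX_L): Z₁ = 93.20 + j6.300 Ω, |Z₁| = 93.41 Ω
Branch 2 (−jX_C): Z₂ = −j31.75 Ω
Parallel: Z = Z₁Z₂/(Z₁+Z₂), |Z| = 30.69 Ω, ∠Z = -70.86°
I = V/|Z| = 1.05/30.69 = 34.21 mA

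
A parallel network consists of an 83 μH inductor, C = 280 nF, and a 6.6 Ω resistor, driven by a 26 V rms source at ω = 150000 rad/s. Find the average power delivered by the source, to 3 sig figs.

102 W

X_L = ωL = 12.4 Ω
X_C = 1/(ωC) = 23.8 Ω
Parallel: admittances add. Y = 1/R + 1/(jωL) + jωC
Y = (0.152 − j0.0383) S
|Y| = 0.156 S → |Z| = 1/|Y| = 6.40 Ω, ∠Z = −∠Y = 14.2°
I = V/|Z| = 4.06 A
P = VI cos φ = 26 × 4.06 × cos(14.2°) = 102 W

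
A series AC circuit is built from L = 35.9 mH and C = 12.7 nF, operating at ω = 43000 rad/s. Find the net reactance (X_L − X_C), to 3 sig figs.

-287 Ω

X_L = ωL = 1540 Ω
X_C = 1/(ωC) = 1830 Ω
X = 1540 − 1830 = -287 Ω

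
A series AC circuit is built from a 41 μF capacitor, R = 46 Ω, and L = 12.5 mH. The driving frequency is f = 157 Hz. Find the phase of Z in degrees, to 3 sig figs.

ω = 2πf = 986.5 rad/s
X_L = ωL = 12.3 Ω
X_C = 1/(ωC) = 24.7 Ω
Net reactance X = X_L − X_C = -12.4 Ω
Z = 46.0 − j12.4 Ω
|Z| = √(46.0² + 12.4²) = 47.6 Ω
∠Z = arctan(-12.4/46.0) = -15.1°

-15.1°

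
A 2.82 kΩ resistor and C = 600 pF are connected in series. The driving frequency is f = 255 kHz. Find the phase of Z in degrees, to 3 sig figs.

-20.2°

ω = 2πf = 1.602e+06 rad/s
X_C = 1/(ωC) = 1040 Ω
Z = 2820 − j1040 Ω
|Z| = √(2820² + 1040²) = 3010 Ω
∠Z = arctan(-1040/2820) = -20.2°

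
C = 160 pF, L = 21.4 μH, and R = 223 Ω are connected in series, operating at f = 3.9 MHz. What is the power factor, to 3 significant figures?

ω = 2πf = 2.45e+07 rad/s
X_L = ωL = 524 Ω
X_C = 1/(ωC) = 255 Ω
Net reactance X = X_L − X_C = 269 Ω
Z = 223 + j269 Ω
|Z| = √(223² + 269²) = 350 Ω
∠Z = arctan(269/223) = 50.4°
cos φ = cos(50.4°) = 0.638

0.638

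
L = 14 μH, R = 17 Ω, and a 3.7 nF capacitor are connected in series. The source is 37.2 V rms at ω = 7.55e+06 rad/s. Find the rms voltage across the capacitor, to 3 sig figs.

18.5 V

X_L = ωL = 106 Ω
X_C = 1/(ωC) = 35.8 Ω
Net reactance X = X_L − X_C = 69.9 Ω
Z = 17.0 + j69.9 Ω
|Z| = √(17.0² + 69.9²) = 71.9 Ω
I = V/|Z| = 517 mA
V_C = I·|Z_C| = 0.517 × 35.8 = 18.5 V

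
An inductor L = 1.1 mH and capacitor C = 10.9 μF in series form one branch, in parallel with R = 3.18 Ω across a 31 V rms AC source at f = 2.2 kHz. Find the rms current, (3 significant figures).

10.4 A

ω = 2πf = 13820 rad/s
X_L = ωL = 15.2 Ω
X_C = 1/(ωC) = 6.64 Ω
Branch 1: Z₁ = R = 3.18 Ω
Branch 2 (series LC): Z₂ = j(X_L − X_C) = j8.57 Ω
Parallel: Z = Z₁Z₂/(Z₁+Z₂), |Z| = 2.98 Ω, ∠Z = 20.4°
I = V/|Z| = 31/2.98 = 10.4 A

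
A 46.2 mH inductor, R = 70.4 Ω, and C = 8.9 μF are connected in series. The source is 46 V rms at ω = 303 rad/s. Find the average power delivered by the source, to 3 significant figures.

1.13 W

X_L = ωL = 14.0 Ω
X_C = 1/(ωC) = 371 Ω
Net reactance X = X_L − X_C = -357 Ω
Z = 70.4 − j357 Ω
|Z| = √(70.4² + 357²) = 364 Ω
∠Z = arctan(-357/70.4) = -78.8°
I = V/|Z| = 126 mA
P = VI cos φ = 46 × 0.126 × cos(-78.8°) = 1.13 W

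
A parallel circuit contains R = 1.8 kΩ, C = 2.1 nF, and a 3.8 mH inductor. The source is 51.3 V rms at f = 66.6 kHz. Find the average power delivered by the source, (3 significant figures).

ω = 2πf = 418500 rad/s
X_L = ωL = 1590 Ω
X_C = 1/(ωC) = 1140 Ω
Parallel: admittances add. Y = 1/R + 1/(jωL) + jωC
Y = (0.000556 + j0.000250) S
|Y| = 0.000609 S → |Z| = 1/|Y| = 1640 Ω, ∠Z = −∠Y = -24.2°
I = V/|Z| = 31.3 mA
P = VI cos φ = 51.3 × 0.0313 × cos(-24.2°) = 1.46 W

1.46 W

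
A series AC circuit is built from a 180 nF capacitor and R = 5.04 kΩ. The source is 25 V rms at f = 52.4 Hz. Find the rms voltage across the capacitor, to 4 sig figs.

ω = 2πf = 329.2 rad/s
X_C = 1/(ωC) = 16870 Ω
Z = 5040 − j16870 Ω
|Z| = √(5040² + 16870²) = 17610 Ω
I = V/|Z| = 1.420 mA
V_C = I·|Z_C| = 0.001420 × 16870 = 23.95 V

23.95 V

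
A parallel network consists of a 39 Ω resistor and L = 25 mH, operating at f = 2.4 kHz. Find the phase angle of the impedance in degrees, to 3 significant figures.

5.91°

ω = 2πf = 15080 rad/s
X_L = ωL = 377 Ω
Parallel: admittances add. Y = 1/R + 1/(jωL)
Y = (0.0256 − j0.00265) S
|Y| = 0.0258 S → |Z| = 1/|Y| = 38.8 Ω, ∠Z = −∠Y = 5.91°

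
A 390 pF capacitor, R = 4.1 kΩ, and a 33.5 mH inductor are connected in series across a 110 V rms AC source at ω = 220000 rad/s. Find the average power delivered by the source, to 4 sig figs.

1.411 W

X_L = ωL = 7370 Ω
X_C = 1/(ωC) = 11660 Ω
Net reactance X = X_L − X_C = -4285 Ω
Z = 4100 − j4285 Ω
|Z| = √(4100² + 4285²) = 5931 Ω
∠Z = arctan(-4285/4100) = -46.26°
I = V/|Z| = 18.55 mA
P = VI cos φ = 110 × 0.01855 × cos(-46.26°) = 1.411 W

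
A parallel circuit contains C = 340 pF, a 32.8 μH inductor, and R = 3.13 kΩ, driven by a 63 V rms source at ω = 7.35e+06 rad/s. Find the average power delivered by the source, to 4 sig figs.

X_L = ωL = 241.1 Ω
X_C = 1/(ωC) = 400.2 Ω
Parallel: admittances add. Y = 1/R + 1/(jωL) + jωC
Y = (0.0003195 − j0.001649) S
|Y| = 0.001680 S → |Z| = 1/|Y| = 595.4 Ω, ∠Z = −∠Y = 79.03°
I = V/|Z| = 105.8 mA
P = VI cos φ = 63 × 0.1058 × cos(79.03°) = 1.268 W

1.268 W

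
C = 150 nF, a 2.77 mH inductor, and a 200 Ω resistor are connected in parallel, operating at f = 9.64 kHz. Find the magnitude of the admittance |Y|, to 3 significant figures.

ω = 2πf = 60570 rad/s
X_L = ωL = 168 Ω
X_C = 1/(ωC) = 110 Ω
Parallel: admittances add. Y = 1/R + 1/(jωL) + jωC
Y = (0.00500 + j0.00313) S
|Y| = 0.00590 S → |Z| = 1/|Y| = 170 Ω, ∠Z = −∠Y = -32.0°

5.90 mS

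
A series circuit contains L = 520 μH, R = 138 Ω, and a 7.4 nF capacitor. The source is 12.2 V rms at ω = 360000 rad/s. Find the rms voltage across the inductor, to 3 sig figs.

9.79 V

X_L = ωL = 187 Ω
X_C = 1/(ωC) = 375 Ω
Net reactance X = X_L − X_C = -188 Ω
Z = 138 − j188 Ω
|Z| = √(138² + 188²) = 233 Ω
I = V/|Z| = 52.3 mA
V_L = I·|Z_L| = 0.0523 × 187 = 9.79 V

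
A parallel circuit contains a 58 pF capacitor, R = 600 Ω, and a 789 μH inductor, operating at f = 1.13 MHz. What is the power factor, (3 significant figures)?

ω = 2πf = 7.1e+06 rad/s
X_L = ωL = 5600 Ω
X_C = 1/(ωC) = 2430 Ω
Parallel: admittances add. Y = 1/R + 1/(jωL) + jωC
Y = (0.00167 + j0.000233) S
|Y| = 0.00168 S → |Z| = 1/|Y| = 594 Ω, ∠Z = −∠Y = -7.97°
cos φ = cos(-7.97°) = 0.990

0.990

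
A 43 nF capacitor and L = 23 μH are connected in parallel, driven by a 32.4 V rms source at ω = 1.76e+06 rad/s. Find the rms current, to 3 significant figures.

1.65 A

X_L = ωL = 40.5 Ω
X_C = 1/(ωC) = 13.2 Ω
Parallel: admittances add. Y = 1/(jωL) + jωC
Y = (0 + j0.0510) S
|Y| = 0.0510 S → |Z| = 1/|Y| = 19.6 Ω, ∠Z = −∠Y = -90.0°
I = V/|Z| = 32.4/19.6 = 1.65 A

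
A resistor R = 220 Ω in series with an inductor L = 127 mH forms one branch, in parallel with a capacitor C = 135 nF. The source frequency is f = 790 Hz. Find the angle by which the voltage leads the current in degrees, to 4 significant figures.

ω = 2πf = 4964 rad/s
X_L = ωL = 630.4 Ω
X_C = 1/(ωC) = 1492 Ω
Branch 1 (R+jX_L): Z₁ = 220.0 + j630.4 Ω, |Z₁| = 667.7 Ω
Branch 2 (−jX_C): Z₂ = −j1492 Ω
Parallel: Z = Z₁Z₂/(Z₁+Z₂), |Z| = 1120 Ω, ∠Z = 56.44°

56.44°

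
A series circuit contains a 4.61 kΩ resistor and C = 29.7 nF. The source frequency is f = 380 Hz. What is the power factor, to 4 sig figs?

0.3107

ω = 2πf = 2388 rad/s
X_C = 1/(ωC) = 14100 Ω
Z = 4610 − j14100 Ω
|Z| = √(4610² + 14100²) = 14840 Ω
∠Z = arctan(-14100/4610) = -71.90°
cos φ = cos(-71.90°) = 0.3107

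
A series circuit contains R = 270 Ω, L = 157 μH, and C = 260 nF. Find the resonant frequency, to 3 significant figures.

ω₀ = 1/√(LC) = 1/√(0.000157 × 2.6e-07) = 156500 rad/s
f₀ = ω₀/(2π) = 24.9 kHz

24.9 kHz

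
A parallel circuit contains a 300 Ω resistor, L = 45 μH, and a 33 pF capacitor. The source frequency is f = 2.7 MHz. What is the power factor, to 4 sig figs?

0.9756

ω = 2πf = 1.696e+07 rad/s
X_L = ωL = 763.4 Ω
X_C = 1/(ωC) = 1786 Ω
Parallel: admittances add. Y = 1/R + 1/(jωL) + jωC
Y = (0.003333 − j0.0007501) S
|Y| = 0.003417 S → |Z| = 1/|Y| = 292.7 Ω, ∠Z = −∠Y = 12.68°
cos φ = cos(12.68°) = 0.9756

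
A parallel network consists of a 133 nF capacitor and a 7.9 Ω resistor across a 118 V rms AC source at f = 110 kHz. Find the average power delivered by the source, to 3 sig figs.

1.76 kW

ω = 2πf = 691200 rad/s
X_C = 1/(ωC) = 10.9 Ω
Parallel: admittances add. Y = 1/R + jωC
Y = (0.127 + j0.0919) S
|Y| = 0.156 S → |Z| = 1/|Y| = 6.39 Ω, ∠Z = −∠Y = -36.0°
I = V/|Z| = 18.5 A
P = VI cos φ = 118 × 18.5 × cos(-36.0°) = 1.76 kW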